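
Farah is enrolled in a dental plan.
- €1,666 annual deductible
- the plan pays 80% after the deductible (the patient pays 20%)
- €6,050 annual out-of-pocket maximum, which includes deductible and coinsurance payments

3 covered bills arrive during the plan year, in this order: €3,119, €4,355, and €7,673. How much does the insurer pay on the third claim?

#1 (€3,119): €1,666 finishes the deductible; €1,453 goes to coinsurance; patient's 20% is €290.60. Patient owes €1,956.60 (running OOP €1,956.60). Insurer: €3,119 − €1,956.60 = €1,162.40.
#2 (€4,355): deductible met; 20% of €4,355 = €871. Patient owes €871 (running OOP €2,827.60). Insurer: €4,355 − €871 = €3,484.
#3 (€7,673): deductible met; 20% of €7,673 = €1,534.60. Patient pays €1,534.60; OOP now €4,362.20. Insurer: €7,673 − €1,534.60 = €6,138.40.

€6,138.40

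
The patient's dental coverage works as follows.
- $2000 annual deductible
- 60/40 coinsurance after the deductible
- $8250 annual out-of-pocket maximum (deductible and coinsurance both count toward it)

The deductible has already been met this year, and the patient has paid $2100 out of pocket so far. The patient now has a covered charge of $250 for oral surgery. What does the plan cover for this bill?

With the deductible met, the entire $250 is subject to coinsurance.
40% of $250 = $100 falls to the patient.
Year-to-date out-of-pocket becomes $2100 + $100 = $2200, still under the $8250 maximum, so no cap applies.
The insurer covers the remainder: $250 − $100 = $150.

$150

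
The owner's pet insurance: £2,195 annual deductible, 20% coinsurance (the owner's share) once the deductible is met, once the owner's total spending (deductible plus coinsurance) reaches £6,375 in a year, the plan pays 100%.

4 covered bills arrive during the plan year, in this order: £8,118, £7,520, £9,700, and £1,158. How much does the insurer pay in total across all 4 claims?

£20,121

Claim 1 — £8,118: £2,195 to deductible, leaving £5,923; 20% of £5,923 = £1,184.60. Owner owes £3,379.60 (running OOP £3,379.60). Insurer: £8,118 − £3,379.60 = £4,738.40.
Claim 2 — £7,520: deductible already satisfied, so owner's share is 20% × £7,520 = £1,504. Owner pays £1,504; OOP now £4,883.60. Plan pays £7,520 − £1,504 = £6,016.
Claim 3 — £9,700: 20% coinsurance on £9,700 = £1,940. OOP would hit £6,823.60 > £6,375, so the cap limits the owner to £6,375 − £4,883.60 = £1,491.40. Plan pays £9,700 − £1,491.40 = £8,208.60.
Claim 4 — £1,158: deductible already satisfied, so owner's share is 20% × £1,158 = £231.60. That would push OOP to £6,606.60, over the £6,375 cap, so owner pays £6,375 − £6,375 = £0. Plan pays £1,158 − £0 = £1,158.
Insurer total = bills − owner's total = £26,496 − £6,375 = £20,121.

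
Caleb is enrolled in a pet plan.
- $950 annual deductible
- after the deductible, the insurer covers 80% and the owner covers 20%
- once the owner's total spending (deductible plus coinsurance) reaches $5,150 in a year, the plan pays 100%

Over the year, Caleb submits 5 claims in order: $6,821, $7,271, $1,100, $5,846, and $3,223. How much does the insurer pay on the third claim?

$880

Claim 1 ($6,821): $950 to deductible, leaving $5,871; 20% of $5,871 = $1,174.20. Owner pays $2,124.20; OOP now $2,124.20. Insurer: $6,821 − $2,124.20 = $4,696.80.
Claim 2 ($7,271): 20% coinsurance on $7,271 = $1,454.20. Cost to owner: $1,454.20. OOP to date $3,578.40. Plan pays $7,271 − $1,454.20 = $5,816.80.
Claim 3 ($1,100): deductible already satisfied, so owner's share is 20% × $1,100 = $220. Cost to owner: $220. OOP to date $3,798.40. Insurer: $1,100 − $220 = $880.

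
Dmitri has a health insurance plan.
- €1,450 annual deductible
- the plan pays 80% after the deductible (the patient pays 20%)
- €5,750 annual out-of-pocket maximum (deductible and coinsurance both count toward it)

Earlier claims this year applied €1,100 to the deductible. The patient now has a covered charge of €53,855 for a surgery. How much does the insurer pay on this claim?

Remaining deductible: €1,450 − €1,100 = €350.
That leaves €53,855 − €350 = €53,505 for coinsurance.
Coinsurance: €53,505 × 20% = €10,701.
Patient responsibility before any cap: €350 + €10,701 = €11,051.
Year-to-date out-of-pocket would reach €1,100 + €11,051 = €12,151, above the €5,750 maximum, so the patient pays only €5,750 − €1,100 = €4,650.
The plan picks up €53,855 − €4,650 = €49,205.

€49,205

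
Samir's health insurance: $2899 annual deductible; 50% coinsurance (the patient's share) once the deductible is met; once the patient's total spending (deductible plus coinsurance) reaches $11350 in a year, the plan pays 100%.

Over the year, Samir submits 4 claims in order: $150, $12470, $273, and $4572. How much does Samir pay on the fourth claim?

Bill 1, $150: fully absorbed by the deductible. Patient pays $150; OOP now $150.
Bill 2, $12470: deductible takes $2749, $9721 remains; coinsurance $9721 × 50% = $4860.50. Cost to patient: $7609.50. OOP to date $7759.50.
Bill 3, $273: 50% coinsurance on $273 = $136.50. Patient pays $136.50; OOP now $7896.
Bill 4, $4572: 50% coinsurance on $4572 = $2286. Cost to patient: $2286. OOP to date $10182.

$2286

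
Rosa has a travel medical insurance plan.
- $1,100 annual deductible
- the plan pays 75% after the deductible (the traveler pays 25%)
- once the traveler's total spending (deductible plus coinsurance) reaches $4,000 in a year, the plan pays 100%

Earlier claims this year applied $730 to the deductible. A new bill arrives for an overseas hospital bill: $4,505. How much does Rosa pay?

$1,403.75

Deductible still to meet: $1,100 − $730 = $370.
That leaves $4,505 − $370 = $4,135 for coinsurance.
25% of $4,135 = $1,033.75 falls to the traveler.
Traveler responsibility before any cap: $370 + $1,033.75 = $1,403.75.
Cumulative spending $730 + $1,403.75 = $2,133.75 stays under the $4,000 maximum.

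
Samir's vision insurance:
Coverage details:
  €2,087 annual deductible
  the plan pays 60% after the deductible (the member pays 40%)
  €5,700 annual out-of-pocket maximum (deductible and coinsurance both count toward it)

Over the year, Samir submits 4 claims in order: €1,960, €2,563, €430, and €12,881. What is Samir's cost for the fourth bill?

€2,466.60

Claim 1 (€1,960): entire amount goes to the deductible. Member owes €1,960 (running OOP €1,960).
Claim 2 (€2,563): deductible takes €127, €2,436 remains; 40% of €2,436 = €974.40. Member pays €1,101.40; OOP now €3,061.40.
Claim 3 (€430): 40% coinsurance on €430 = €172. Cost to member: €172. OOP to date €3,233.40.
Claim 4 (€12,881): deductible already satisfied, so member's share is 40% × €12,881 = €5,152.40. That would push OOP to €8,385.80, over the €5,700 cap, so member pays €5,700 − €3,233.40 = €2,466.60.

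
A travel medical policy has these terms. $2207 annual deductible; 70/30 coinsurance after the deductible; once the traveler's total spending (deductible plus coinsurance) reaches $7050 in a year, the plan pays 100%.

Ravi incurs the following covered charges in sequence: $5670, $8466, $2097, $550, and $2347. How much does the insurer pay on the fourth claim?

$385

Claim 1 — $5670: $2207 finishes the deductible; $3463 goes to coinsurance; traveler's 30% is $1038.90. Traveler pays $3245.90; OOP now $3245.90. Insurer: $5670 − $3245.90 = $2424.10.
Claim 2 — $8466: deductible met; 30% of $8466 = $2539.80. Cost to traveler: $2539.80. OOP to date $5785.70. Plan pays $8466 − $2539.80 = $5926.20.
Claim 3 — $2097: deductible already satisfied, so traveler's share is 30% × $2097 = $629.10. Traveler pays $629.10; OOP now $6414.80. Insurer: $2097 − $629.10 = $1467.90.
Claim 4 — $550: deductible already satisfied, so traveler's share is 30% × $550 = $165. Cost to traveler: $165. OOP to date $6579.80. Plan pays $550 − $165 = $385.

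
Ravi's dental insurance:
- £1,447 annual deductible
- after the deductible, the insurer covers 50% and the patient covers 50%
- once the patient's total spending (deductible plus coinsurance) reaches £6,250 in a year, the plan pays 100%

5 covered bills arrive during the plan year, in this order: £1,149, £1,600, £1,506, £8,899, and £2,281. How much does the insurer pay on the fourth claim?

£5,500

#1 (£1,149): entire amount goes to the deductible. Patient owes £1,149 (running OOP £1,149). Plan pays £1,149 − £1,149 = £0.
#2 (£1,600): deductible takes £298, £1,302 remains; 50% of £1,302 = £651. Patient pays £949; OOP now £2,098. Insurer: £1,600 − £949 = £651.
#3 (£1,506): deductible already satisfied, so patient's share is 50% × £1,506 = £753. Patient pays £753; OOP now £2,851. Plan pays £1,506 − £753 = £753.
#4 (£8,899): deductible met; 50% of £8,899 = £4,449.50. Adding that to £2,851 gives £7,300.50, past the £6,250 cap; patient pays only £6,250 − £2,851 = £3,399. Plan pays £8,899 − £3,399 = £5,500.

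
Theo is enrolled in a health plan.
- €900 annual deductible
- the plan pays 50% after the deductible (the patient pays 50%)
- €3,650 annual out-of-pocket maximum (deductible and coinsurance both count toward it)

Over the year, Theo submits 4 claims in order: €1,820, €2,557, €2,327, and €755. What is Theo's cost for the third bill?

Claim 1 — €1,820: deductible takes €900, €920 remains; patient's 50% is €460. Cost to patient: €1,360. OOP to date €1,360.
Claim 2 — €2,557: deductible met; 50% of €2,557 = €1,278.50. Cost to patient: €1,278.50. OOP to date €2,638.50.
Claim 3 — €2,327: deductible already satisfied, so patient's share is 50% × €2,327 = €1,163.50. That would push OOP to €3,802, over the €3,650 cap, so patient pays €3,650 − €2,638.50 = €1,011.50.

€1,011.50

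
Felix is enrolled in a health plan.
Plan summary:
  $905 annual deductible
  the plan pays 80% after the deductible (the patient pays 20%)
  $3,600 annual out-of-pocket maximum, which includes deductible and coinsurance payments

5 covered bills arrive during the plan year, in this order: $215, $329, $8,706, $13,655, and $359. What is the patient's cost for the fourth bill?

$1,026

Claim 1 ($215): all of it applies to the deductible. Patient pays $215; OOP now $215.
Claim 2 ($329): entire amount goes to the deductible. Patient pays $329; OOP now $544.
Claim 3 ($8,706): deductible takes $361, $8,345 remains; 20% of $8,345 = $1,669. Patient owes $2,030 (running OOP $2,574).
Claim 4 ($13,655): deductible already satisfied, so patient's share is 20% × $13,655 = $2,731. That would push OOP to $5,305, over the $3,600 cap, so patient pays $3,600 − $2,574 = $1,026.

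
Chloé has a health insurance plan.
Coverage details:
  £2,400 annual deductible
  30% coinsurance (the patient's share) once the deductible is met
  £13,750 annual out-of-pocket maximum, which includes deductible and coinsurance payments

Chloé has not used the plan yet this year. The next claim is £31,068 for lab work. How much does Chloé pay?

£11,000.40

The full £2,400 deductible is still open; £2,400 of this bill applies to it.
That leaves £31,068 − £2,400 = £28,668 for coinsurance.
Patient's 30% share of £28,668 is £8,600.40.
Patient responsibility before any cap: £2,400 + £8,600.40 = £11,000.40.
Cumulative spending £0 + £11,000.40 = £11,000.40 stays under the £13,750 maximum.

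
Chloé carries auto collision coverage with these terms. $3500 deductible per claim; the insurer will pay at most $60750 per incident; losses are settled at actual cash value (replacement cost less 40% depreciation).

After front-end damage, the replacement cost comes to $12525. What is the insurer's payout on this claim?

$4015

Depreciate 40%: the covered value is $12525 × 0.6 = $7515.
Subtract the deductible: $7515 − $3500 = $4015.
$4015 is within the $60750 limit, so the insurer pays $4015.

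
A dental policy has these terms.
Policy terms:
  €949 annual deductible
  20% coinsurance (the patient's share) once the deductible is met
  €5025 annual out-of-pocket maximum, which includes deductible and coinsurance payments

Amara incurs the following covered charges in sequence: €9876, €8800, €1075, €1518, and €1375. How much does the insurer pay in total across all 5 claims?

€17619

Claim 1 — €9876: €949 to deductible, leaving €8927; 20% of €8927 = €1785.40. Patient pays €2734.40; OOP now €2734.40. Insurer: €9876 − €2734.40 = €7141.60.
Claim 2 — €8800: deductible already satisfied, so patient's share is 20% × €8800 = €1760. Patient owes €1760 (running OOP €4494.40). Insurer: €8800 − €1760 = €7040.
Claim 3 — €1075: 20% coinsurance on €1075 = €215. Patient pays €215; OOP now €4709.40. Insurer: €1075 − €215 = €860.
Claim 4 — €1518: deductible already satisfied, so patient's share is 20% × €1518 = €303.60. Patient owes €303.60 (running OOP €5013). Plan pays €1518 − €303.60 = €1214.40.
Claim 5 — €1375: deductible already satisfied, so patient's share is 20% × €1375 = €275. Adding that to €5013 gives €5288, past the €5025 cap; patient pays only €5025 − €5013 = €12. Insurer: €1375 − €12 = €1363.
Insurer total = bills − patient's total = €22644 − €5025 = €17619.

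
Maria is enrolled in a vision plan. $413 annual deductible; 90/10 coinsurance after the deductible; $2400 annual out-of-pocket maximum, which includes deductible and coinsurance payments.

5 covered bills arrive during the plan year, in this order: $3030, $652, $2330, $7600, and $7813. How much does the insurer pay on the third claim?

Bill 1, $3030: deductible takes $413, $2617 remains; 10% of $2617 = $261.70. Member pays $674.70; OOP now $674.70. Plan pays $3030 − $674.70 = $2355.30.
Bill 2, $652: deductible already satisfied, so member's share is 10% × $652 = $65.20. Member owes $65.20 (running OOP $739.90). Insurer: $652 − $65.20 = $586.80.
Bill 3, $2330: deductible already satisfied, so member's share is 10% × $2330 = $233. Member owes $233 (running OOP $972.90). Plan pays $2330 − $233 = $2097.

$2097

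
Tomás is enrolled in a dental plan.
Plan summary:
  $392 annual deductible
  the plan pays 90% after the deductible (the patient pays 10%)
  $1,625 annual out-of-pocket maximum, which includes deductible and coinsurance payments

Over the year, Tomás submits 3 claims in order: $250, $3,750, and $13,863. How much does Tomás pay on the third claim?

#1 ($250): entire amount goes to the deductible. Patient owes $250 (running OOP $250).
#2 ($3,750): $142 to deductible, leaving $3,608; coinsurance $3,608 × 10% = $360.80. Patient pays $502.80; OOP now $752.80.
#3 ($13,863): deductible already satisfied, so patient's share is 10% × $13,863 = $1,386.30. That would push OOP to $2,139.10, over the $1,625 cap, so patient pays $1,625 − $752.80 = $872.20.

$872.20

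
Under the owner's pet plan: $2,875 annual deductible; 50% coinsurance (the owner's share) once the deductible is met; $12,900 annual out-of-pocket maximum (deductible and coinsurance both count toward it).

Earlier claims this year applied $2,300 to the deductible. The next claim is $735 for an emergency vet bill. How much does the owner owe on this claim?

$655

Remaining deductible: $2,875 − $2,300 = $575.
That leaves $735 − $575 = $160 for coinsurance.
Coinsurance: $160 × 50% = $80.
So the owner owes $575 + $80 = $655 before any cap.
Year-to-date out-of-pocket becomes $2,300 + $655 = $2,955, still under the $12,900 maximum, so no cap applies.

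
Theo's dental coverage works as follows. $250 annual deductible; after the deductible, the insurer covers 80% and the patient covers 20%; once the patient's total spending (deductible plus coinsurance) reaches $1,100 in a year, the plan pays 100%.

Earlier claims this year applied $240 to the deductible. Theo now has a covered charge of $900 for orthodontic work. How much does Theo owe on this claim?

$188

Remaining deductible: $250 − $240 = $10.
That leaves $900 − $10 = $890 for coinsurance.
Coinsurance: $890 × 20% = $178.
That puts the patient's cost at $10 + $178 = $188 before any cap.
Year-to-date out-of-pocket becomes $240 + $188 = $428, still under the $1,100 maximum, so no cap applies.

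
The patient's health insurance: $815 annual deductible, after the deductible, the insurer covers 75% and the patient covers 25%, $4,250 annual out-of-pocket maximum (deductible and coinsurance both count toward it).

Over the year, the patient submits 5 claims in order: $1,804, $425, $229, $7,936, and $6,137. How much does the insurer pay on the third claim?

Claim 1 — $1,804: deductible takes $815, $989 remains; 25% of $989 = $247.25. Patient owes $1,062.25 (running OOP $1,062.25). Insurer: $1,804 − $1,062.25 = $741.75.
Claim 2 — $425: 25% coinsurance on $425 = $106.25. Patient owes $106.25 (running OOP $1,168.50). Plan pays $425 − $106.25 = $318.75.
Claim 3 — $229: 25% coinsurance on $229 = $57.25. Patient pays $57.25; OOP now $1,225.75. Plan pays $229 − $57.25 = $171.75.

$171.75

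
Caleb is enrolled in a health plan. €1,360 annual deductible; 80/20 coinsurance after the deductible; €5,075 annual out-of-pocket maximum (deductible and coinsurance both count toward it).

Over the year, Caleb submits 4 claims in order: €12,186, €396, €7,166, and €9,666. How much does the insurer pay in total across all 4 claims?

Bill 1, €12,186: €1,360 finishes the deductible; €10,826 goes to coinsurance; 20% of €10,826 = €2,165.20. Patient owes €3,525.20 (running OOP €3,525.20). Plan pays €12,186 − €3,525.20 = €8,660.80.
Bill 2, €396: deductible already satisfied, so patient's share is 20% × €396 = €79.20. Patient owes €79.20 (running OOP €3,604.40). Insurer: €396 − €79.20 = €316.80.
Bill 3, €7,166: deductible already satisfied, so patient's share is 20% × €7,166 = €1,433.20. Cost to patient: €1,433.20. OOP to date €5,037.60. Insurer: €7,166 − €1,433.20 = €5,732.80.
Bill 4, €9,666: deductible already satisfied, so patient's share is 20% × €9,666 = €1,933.20. Adding that to €5,037.60 gives €6,970.80, past the €5,075 cap; patient pays only €5,075 − €5,037.60 = €37.40. Plan pays €9,666 − €37.40 = €9,628.60.
Insurer total: €8,660.80 + €316.80 + €5,732.80 + €9,628.60 = €24,339.

€24,339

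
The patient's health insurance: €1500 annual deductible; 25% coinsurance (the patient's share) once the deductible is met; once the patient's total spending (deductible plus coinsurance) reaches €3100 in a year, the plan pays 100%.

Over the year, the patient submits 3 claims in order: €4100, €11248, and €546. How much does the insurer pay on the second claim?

Claim 1 (€4100): €1500 finishes the deductible; €2600 goes to coinsurance; coinsurance €2600 × 25% = €650. Patient pays €2150; OOP now €2150. Plan pays €4100 − €2150 = €1950.
Claim 2 (€11248): 25% coinsurance on €11248 = €2812. That would push OOP to €4962, over the €3100 cap, so patient pays €3100 − €2150 = €950. Insurer: €11248 − €950 = €10298.

€10298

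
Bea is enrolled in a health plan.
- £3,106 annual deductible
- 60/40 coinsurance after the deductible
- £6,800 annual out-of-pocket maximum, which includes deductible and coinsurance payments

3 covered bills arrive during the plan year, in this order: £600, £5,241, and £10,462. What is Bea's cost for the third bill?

Claim 1 — £600: fully absorbed by the deductible. Cost to patient: £600. OOP to date £600.
Claim 2 — £5,241: £2,506 to deductible, leaving £2,735; coinsurance £2,735 × 40% = £1,094. Patient owes £3,600 (running OOP £4,200).
Claim 3 — £10,462: 40% coinsurance on £10,462 = £4,184.80. Adding that to £4,200 gives £8,384.80, past the £6,800 cap; patient pays only £6,800 − £4,200 = £2,600.

£2,600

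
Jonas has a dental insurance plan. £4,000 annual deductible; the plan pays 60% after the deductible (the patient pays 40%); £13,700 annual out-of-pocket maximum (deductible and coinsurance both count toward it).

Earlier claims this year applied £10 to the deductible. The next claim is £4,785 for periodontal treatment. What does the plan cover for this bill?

£477

Remaining deductible: £4,000 − £10 = £3,990.
The remaining £795 (= £4,785 − £3,990) moves to coinsurance.
40% of £795 = £318 falls to the patient.
That puts the patient's cost at £3,990 + £318 = £4,308 before any cap.
Year-to-date out-of-pocket becomes £10 + £4,308 = £4,318, still under the £13,700 maximum, so no cap applies.
The plan picks up £4,785 − £4,308 = £477.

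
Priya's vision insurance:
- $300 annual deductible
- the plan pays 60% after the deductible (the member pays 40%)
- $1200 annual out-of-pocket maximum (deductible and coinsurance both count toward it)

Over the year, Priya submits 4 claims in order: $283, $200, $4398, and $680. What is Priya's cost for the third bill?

$826.80

Claim 1 — $283: all of it applies to the deductible. Member pays $283; OOP now $283.
Claim 2 — $200: deductible takes $17, $183 remains; 40% of $183 = $73.20. Cost to member: $90.20. OOP to date $373.20.
Claim 3 — $4398: 40% coinsurance on $4398 = $1759.20. That would push OOP to $2132.40, over the $1200 cap, so member pays $1200 − $373.20 = $826.80.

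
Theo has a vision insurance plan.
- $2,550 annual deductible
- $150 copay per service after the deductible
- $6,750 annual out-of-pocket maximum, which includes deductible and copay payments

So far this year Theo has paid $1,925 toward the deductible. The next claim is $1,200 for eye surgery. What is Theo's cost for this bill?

$775

Deductible still to meet: $2,550 − $1,925 = $625.
The remaining $575 (= $1,200 − $625) moves to the copay.
Copay on this service: $150.
So the member owes $625 + $150 = $775 before any cap.
Total out-of-pocket so far would be $1,925 + $775 = $2,700, below the $6,750 cap — no reduction.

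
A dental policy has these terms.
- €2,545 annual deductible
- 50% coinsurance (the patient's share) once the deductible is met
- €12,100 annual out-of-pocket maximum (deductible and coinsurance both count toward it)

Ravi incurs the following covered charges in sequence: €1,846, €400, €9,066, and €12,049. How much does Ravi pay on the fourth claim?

#1 (€1,846): fully absorbed by the deductible. Patient pays €1,846; OOP now €1,846.
#2 (€400): entire amount goes to the deductible. Patient pays €400; OOP now €2,246.
#3 (€9,066): deductible takes €299, €8,767 remains; patient's 50% is €4,383.50. Patient owes €4,682.50 (running OOP €6,928.50).
#4 (€12,049): deductible already satisfied, so patient's share is 50% × €12,049 = €6,024.50. Adding that to €6,928.50 gives €12,953, past the €12,100 cap; patient pays only €12,100 − €6,928.50 = €5,171.50.

€5,171.50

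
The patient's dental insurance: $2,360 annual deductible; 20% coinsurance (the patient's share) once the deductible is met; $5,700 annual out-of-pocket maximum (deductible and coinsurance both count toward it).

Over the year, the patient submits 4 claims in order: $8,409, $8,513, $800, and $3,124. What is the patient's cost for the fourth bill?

$267.60

Claim 1 ($8,409): $2,360 to deductible, leaving $6,049; patient's 20% is $1,209.80. Patient pays $3,569.80; OOP now $3,569.80.
Claim 2 ($8,513): deductible already satisfied, so patient's share is 20% × $8,513 = $1,702.60. Patient owes $1,702.60 (running OOP $5,272.40).
Claim 3 ($800): 20% coinsurance on $800 = $160. Patient owes $160 (running OOP $5,432.40).
Claim 4 ($3,124): 20% coinsurance on $3,124 = $624.80. Adding that to $5,432.40 gives $6,057.20, past the $5,700 cap; patient pays only $5,700 − $5,432.40 = $267.60.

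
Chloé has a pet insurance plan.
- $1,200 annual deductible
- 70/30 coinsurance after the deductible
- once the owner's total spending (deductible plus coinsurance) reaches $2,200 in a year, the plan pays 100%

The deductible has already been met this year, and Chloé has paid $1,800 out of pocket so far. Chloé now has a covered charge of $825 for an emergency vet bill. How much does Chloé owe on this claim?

With the deductible met, the entire $825 is subject to coinsurance.
Owner's 30% share of $825 is $247.50.
Total out-of-pocket so far would be $1,800 + $247.50 = $2,047.50, below the $2,200 cap — no reduction.

$247.50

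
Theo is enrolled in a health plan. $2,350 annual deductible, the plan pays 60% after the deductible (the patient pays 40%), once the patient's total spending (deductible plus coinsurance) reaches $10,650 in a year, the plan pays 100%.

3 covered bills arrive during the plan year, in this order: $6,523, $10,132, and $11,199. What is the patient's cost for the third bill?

Claim 1 ($6,523): deductible takes $2,350, $4,173 remains; coinsurance $4,173 × 40% = $1,669.20. Patient pays $4,019.20; OOP now $4,019.20.
Claim 2 ($10,132): 40% coinsurance on $10,132 = $4,052.80. Cost to patient: $4,052.80. OOP to date $8,072.
Claim 3 ($11,199): 40% coinsurance on $11,199 = $4,479.60. That would push OOP to $12,551.60, over the $10,650 cap, so patient pays $10,650 − $8,072 = $2,578.

$2,578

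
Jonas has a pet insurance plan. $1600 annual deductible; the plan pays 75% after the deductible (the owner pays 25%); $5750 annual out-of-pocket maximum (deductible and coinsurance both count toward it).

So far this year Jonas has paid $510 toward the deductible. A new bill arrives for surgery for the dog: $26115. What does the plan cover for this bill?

Deductible still to meet: $1600 − $510 = $1090.
The remaining $25025 (= $26115 − $1090) moves to coinsurance.
Coinsurance: $25025 × 25% = $6256.25.
That puts the owner's cost at $1090 + $6256.25 = $7346.25 before any cap.
That would bring total out-of-pocket to $7856.25, past the $5750 cap. The owner is capped at $5750 − $510 = $5240 on this claim.
The insurer covers the remainder: $26115 − $5240 = $20875.

$20875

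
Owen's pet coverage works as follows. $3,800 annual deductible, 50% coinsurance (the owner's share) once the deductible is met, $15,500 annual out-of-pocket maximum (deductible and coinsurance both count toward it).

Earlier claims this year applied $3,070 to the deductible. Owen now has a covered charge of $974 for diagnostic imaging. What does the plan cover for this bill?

$122

Remaining deductible: $3,800 − $3,070 = $730.
After the $730 deductible portion, $974 − $730 = $244 is subject to coinsurance.
50% of $244 = $122 falls to the owner.
So the owner owes $730 + $122 = $852 before any cap.
Year-to-date out-of-pocket becomes $3,070 + $852 = $3,922, still under the $15,500 maximum, so no cap applies.
The insurer covers the remainder: $974 − $852 = $122.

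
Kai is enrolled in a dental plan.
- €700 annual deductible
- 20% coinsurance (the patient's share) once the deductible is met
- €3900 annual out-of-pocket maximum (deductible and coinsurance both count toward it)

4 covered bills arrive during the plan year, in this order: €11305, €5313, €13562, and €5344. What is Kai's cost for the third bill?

€16.40

#1 (€11305): €700 finishes the deductible; €10605 goes to coinsurance; coinsurance €10605 × 20% = €2121. Patient owes €2821 (running OOP €2821).
#2 (€5313): 20% coinsurance on €5313 = €1062.60. Patient pays €1062.60; OOP now €3883.60.
#3 (€13562): deductible met; 20% of €13562 = €2712.40. That would push OOP to €6596, over the €3900 cap, so patient pays €3900 − €3883.60 = €16.40.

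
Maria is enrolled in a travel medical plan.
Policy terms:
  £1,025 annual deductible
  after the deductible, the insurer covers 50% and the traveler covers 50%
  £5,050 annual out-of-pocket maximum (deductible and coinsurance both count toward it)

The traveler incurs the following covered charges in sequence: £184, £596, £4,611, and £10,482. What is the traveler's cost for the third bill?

£2,428

Bill 1, £184: all of it applies to the deductible. Traveler pays £184; OOP now £184.
Bill 2, £596: fully absorbed by the deductible. Traveler owes £596 (running OOP £780).
Bill 3, £4,611: £245 to deductible, leaving £4,366; coinsurance £4,366 × 50% = £2,183. Traveler owes £2,428 (running OOP £3,208).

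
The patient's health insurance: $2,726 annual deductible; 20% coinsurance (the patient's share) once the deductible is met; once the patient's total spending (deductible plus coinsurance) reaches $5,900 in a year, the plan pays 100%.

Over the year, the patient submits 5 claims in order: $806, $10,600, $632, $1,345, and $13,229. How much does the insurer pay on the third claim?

$505.60

Claim 1 — $806: all of it applies to the deductible. Patient pays $806; OOP now $806. Plan pays $806 − $806 = $0.
Claim 2 — $10,600: $1,920 to deductible, leaving $8,680; coinsurance $8,680 × 20% = $1,736. Cost to patient: $3,656. OOP to date $4,462. Plan pays $10,600 − $3,656 = $6,944.
Claim 3 — $632: deductible met; 20% of $632 = $126.40. Patient pays $126.40; OOP now $4,588.40. Insurer: $632 − $126.40 = $505.60.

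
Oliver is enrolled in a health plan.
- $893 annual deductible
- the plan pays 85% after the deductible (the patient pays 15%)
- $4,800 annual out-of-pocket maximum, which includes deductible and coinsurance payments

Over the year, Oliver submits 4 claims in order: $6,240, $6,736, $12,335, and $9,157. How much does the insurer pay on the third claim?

$10,484.75

Claim 1 — $6,240: deductible takes $893, $5,347 remains; coinsurance $5,347 × 15% = $802.05. Patient pays $1,695.05; OOP now $1,695.05. Insurer: $6,240 − $1,695.05 = $4,544.95.
Claim 2 — $6,736: 15% coinsurance on $6,736 = $1,010.40. Patient owes $1,010.40 (running OOP $2,705.45). Plan pays $6,736 − $1,010.40 = $5,725.60.
Claim 3 — $12,335: deductible met; 15% of $12,335 = $1,850.25. Patient owes $1,850.25 (running OOP $4,555.70). Insurer: $12,335 − $1,850.25 = $10,484.75.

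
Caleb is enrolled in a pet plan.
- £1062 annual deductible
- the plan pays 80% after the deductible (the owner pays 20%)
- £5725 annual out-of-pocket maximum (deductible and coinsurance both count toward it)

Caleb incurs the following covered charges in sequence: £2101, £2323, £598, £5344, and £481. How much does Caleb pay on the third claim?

#1 (£2101): £1062 to deductible, leaving £1039; owner's 20% is £207.80. Owner pays £1269.80; OOP now £1269.80.
#2 (£2323): 20% coinsurance on £2323 = £464.60. Cost to owner: £464.60. OOP to date £1734.40.
#3 (£598): deductible already satisfied, so owner's share is 20% × £598 = £119.60. Owner owes £119.60 (running OOP £1854).

£119.60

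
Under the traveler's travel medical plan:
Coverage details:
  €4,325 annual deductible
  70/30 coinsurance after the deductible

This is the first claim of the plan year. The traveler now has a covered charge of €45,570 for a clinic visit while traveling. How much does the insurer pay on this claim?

Nothing has been paid toward the €4,325 deductible, so the first €4,325 of this charge is applied there.
After the €4,325 deductible portion, €45,570 − €4,325 = €41,245 is subject to coinsurance.
30% of €41,245 = €12,373.50 falls to the traveler.
So the traveler owes €4,325 + €12,373.50 = €16,698.50.
The plan picks up €45,570 − €16,698.50 = €28,871.50.

€28,871.50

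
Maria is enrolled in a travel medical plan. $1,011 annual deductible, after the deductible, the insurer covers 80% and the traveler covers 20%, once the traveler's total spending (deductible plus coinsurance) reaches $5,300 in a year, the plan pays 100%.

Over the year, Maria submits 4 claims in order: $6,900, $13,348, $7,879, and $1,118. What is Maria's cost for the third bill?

$441.60

Claim 1 ($6,900): $1,011 to deductible, leaving $5,889; traveler's 20% is $1,177.80. Cost to traveler: $2,188.80. OOP to date $2,188.80.
Claim 2 ($13,348): 20% coinsurance on $13,348 = $2,669.60. Cost to traveler: $2,669.60. OOP to date $4,858.40.
Claim 3 ($7,879): deductible met; 20% of $7,879 = $1,575.80. Adding that to $4,858.40 gives $6,434.20, past the $5,300 cap; traveler pays only $5,300 − $4,858.40 = $441.60.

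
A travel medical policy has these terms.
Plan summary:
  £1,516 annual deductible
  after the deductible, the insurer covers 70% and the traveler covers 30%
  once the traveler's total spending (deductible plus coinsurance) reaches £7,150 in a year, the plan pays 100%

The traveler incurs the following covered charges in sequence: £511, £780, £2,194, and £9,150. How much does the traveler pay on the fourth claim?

£2,745

Claim 1 (£511): all of it applies to the deductible. Traveler pays £511; OOP now £511.
Claim 2 (£780): fully absorbed by the deductible. Cost to traveler: £780. OOP to date £1,291.
Claim 3 (£2,194): £225 to deductible, leaving £1,969; traveler's 30% is £590.70. Traveler owes £815.70 (running OOP £2,106.70).
Claim 4 (£9,150): deductible already satisfied, so traveler's share is 30% × £9,150 = £2,745. Traveler owes £2,745 (running OOP £4,851.70).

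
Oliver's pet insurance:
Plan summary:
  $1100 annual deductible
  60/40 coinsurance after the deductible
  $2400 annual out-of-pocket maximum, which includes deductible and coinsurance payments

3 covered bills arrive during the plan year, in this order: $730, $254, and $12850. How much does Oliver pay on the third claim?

$1416

Claim 1 ($730): all of it applies to the deductible. Cost to owner: $730. OOP to date $730.
Claim 2 ($254): fully absorbed by the deductible. Owner pays $254; OOP now $984.
Claim 3 ($12850): $116 to deductible, leaving $12734; owner's 40% is $5093.60. Together that's $116 + $5093.60 = $5209.60. Adding that to $984 gives $6193.60, past the $2400 cap; owner pays only $2400 − $984 = $1416.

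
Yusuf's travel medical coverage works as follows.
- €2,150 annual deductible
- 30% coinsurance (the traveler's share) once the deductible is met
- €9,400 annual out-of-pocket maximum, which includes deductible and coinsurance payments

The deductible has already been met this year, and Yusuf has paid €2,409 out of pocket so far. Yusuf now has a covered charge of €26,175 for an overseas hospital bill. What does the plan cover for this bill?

The deductible is already satisfied, so the full bill goes to coinsurance.
Coinsurance: €26,175 × 30% = €7,852.50.
Adding €7,852.50 to the €2,409 already spent would give €10,261.50, which exceeds the €9,400 cap; the traveler pays just €9,400 − €2,409 = €6,991.
Insurer pays the balance: €26,175 − €6,991 = €19,184.

€19,184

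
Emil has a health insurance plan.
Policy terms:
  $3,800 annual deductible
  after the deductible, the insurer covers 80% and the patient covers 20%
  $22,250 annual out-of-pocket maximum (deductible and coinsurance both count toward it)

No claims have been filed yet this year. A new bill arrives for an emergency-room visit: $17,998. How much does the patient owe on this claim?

$6,639.60

Nothing has been paid toward the $3,800 deductible, so the first $3,800 of this charge is applied there.
That leaves $17,998 − $3,800 = $14,198 for coinsurance.
Patient's 20% share of $14,198 is $2,839.60.
That puts the patient's cost at $3,800 + $2,839.60 = $6,639.60 before any cap.
Cumulative spending $0 + $6,639.60 = $6,639.60 stays under the $22,250 maximum.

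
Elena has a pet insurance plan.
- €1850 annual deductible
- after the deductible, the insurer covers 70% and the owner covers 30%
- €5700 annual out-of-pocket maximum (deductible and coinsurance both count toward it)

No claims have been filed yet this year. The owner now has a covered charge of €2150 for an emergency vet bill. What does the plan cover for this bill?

€210

Nothing has been paid toward the €1850 deductible, so the first €1850 of this charge is applied there.
The remaining €300 (= €2150 − €1850) moves to coinsurance.
Coinsurance: €300 × 30% = €90.
So the owner owes €1850 + €90 = €1940 before any cap.
Total out-of-pocket so far would be €0 + €1940 = €1940, below the €5700 cap — no reduction.
The insurer covers the remainder: €2150 − €1940 = €210.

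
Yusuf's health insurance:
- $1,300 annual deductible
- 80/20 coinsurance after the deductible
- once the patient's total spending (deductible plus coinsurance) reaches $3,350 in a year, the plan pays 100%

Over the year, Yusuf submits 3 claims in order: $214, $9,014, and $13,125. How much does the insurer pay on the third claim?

Claim 1 — $214: entire amount goes to the deductible. Patient pays $214; OOP now $214. Insurer: $214 − $214 = $0.
Claim 2 — $9,014: $1,086 finishes the deductible; $7,928 goes to coinsurance; patient's 20% is $1,585.60. Cost to patient: $2,671.60. OOP to date $2,885.60. Plan pays $9,014 − $2,671.60 = $6,342.40.
Claim 3 — $13,125: deductible already satisfied, so patient's share is 20% × $13,125 = $2,625. That would push OOP to $5,510.60, over the $3,350 cap, so patient pays $3,350 − $2,885.60 = $464.40. Insurer: $13,125 − $464.40 = $12,660.60.

$12,660.60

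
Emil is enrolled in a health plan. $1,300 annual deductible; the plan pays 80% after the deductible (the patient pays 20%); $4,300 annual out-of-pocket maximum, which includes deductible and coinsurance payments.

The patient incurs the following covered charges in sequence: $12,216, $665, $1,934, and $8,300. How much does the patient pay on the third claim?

Bill 1, $12,216: $1,300 finishes the deductible; $10,916 goes to coinsurance; coinsurance $10,916 × 20% = $2,183.20. Patient owes $3,483.20 (running OOP $3,483.20).
Bill 2, $665: deductible already satisfied, so patient's share is 20% × $665 = $133. Patient pays $133; OOP now $3,616.20.
Bill 3, $1,934: 20% coinsurance on $1,934 = $386.80. Cost to patient: $386.80. OOP to date $4,003.

$386.80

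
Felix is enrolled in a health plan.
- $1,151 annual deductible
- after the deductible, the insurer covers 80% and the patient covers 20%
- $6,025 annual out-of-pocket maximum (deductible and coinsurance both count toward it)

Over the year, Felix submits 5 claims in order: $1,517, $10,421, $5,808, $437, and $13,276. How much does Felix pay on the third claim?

$1,161.60

Bill 1, $1,517: $1,151 finishes the deductible; $366 goes to coinsurance; coinsurance $366 × 20% = $73.20. Cost to patient: $1,224.20. OOP to date $1,224.20.
Bill 2, $10,421: deductible met; 20% of $10,421 = $2,084.20. Cost to patient: $2,084.20. OOP to date $3,308.40.
Bill 3, $5,808: deductible met; 20% of $5,808 = $1,161.60. Patient owes $1,161.60 (running OOP $4,470).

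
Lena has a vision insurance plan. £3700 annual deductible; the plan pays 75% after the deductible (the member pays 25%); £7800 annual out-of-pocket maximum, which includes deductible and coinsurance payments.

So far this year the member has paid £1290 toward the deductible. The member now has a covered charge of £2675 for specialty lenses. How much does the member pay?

Remaining deductible: £3700 − £1290 = £2410.
The remaining £265 (= £2675 − £2410) moves to coinsurance.
Member's 25% share of £265 is £66.25.
So the member owes £2410 + £66.25 = £2476.25 before any cap.
Cumulative spending £1290 + £2476.25 = £3766.25 stays under the £7800 maximum.

£2476.25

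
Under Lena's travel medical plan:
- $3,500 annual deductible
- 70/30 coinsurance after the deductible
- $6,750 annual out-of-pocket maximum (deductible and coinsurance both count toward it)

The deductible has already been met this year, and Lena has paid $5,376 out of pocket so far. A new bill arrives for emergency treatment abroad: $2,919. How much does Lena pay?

The deductible is already satisfied, so the full bill goes to coinsurance.
Coinsurance: $2,919 × 30% = $875.70.
Cumulative spending $5,376 + $875.70 = $6,251.70 stays under the $6,750 maximum.

$875.70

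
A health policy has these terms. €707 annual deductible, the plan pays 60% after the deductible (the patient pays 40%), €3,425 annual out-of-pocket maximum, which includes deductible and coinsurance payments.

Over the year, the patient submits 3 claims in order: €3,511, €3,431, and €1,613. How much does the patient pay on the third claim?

€224

#1 (€3,511): €707 finishes the deductible; €2,804 goes to coinsurance; patient's 40% is €1,121.60. Cost to patient: €1,828.60. OOP to date €1,828.60.
#2 (€3,431): 40% coinsurance on €3,431 = €1,372.40. Patient pays €1,372.40; OOP now €3,201.
#3 (€1,613): deductible already satisfied, so patient's share is 40% × €1,613 = €645.20. That would push OOP to €3,846.20, over the €3,425 cap, so patient pays €3,425 − €3,201 = €224.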